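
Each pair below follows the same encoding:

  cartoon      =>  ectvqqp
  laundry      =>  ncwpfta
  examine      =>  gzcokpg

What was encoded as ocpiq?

mango

Compare letters: c→e is +2, a→c is +2, r→t is +2 — a constant shift. It's a constant shift of +2 (ROT2).
Reversing it on ocpiq: o−2=m, c−2=a, p−2=n, i−2=g, q−2=o.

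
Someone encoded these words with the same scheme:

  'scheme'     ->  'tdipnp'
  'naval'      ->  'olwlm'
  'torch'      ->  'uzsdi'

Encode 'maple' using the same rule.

The shift depends on letter class: consonant s→t is +1, but vowel e→p is +11. The rule splits by letter class: vowels +11, consonants +1.
On maple: m(cons)+1=n, a(vowel)+11=l, p(cons)+1=q, l(cons)+1=m, e(vowel)+11=p.

nlqmp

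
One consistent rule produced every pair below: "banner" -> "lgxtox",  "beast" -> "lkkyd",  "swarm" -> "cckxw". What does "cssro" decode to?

Shifts by position in banner: pos 0: b→l (+10), pos 1: a→g (+6), pos 2: n→x (+10), pos 3: n→t (+6) — repeating every 2. A repeating key of period 2 is used — shifts +10, +6 over and over.
Reversing it on cssro: c−10=s, s−6=m, s−10=i, r−6=l, o−10=e.

smile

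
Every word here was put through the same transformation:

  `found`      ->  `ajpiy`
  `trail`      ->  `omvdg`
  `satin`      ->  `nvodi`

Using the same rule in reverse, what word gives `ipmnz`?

Compare letters: f→a is +21, o→j is +21, u→p is +21 — a constant shift. Every letter moves 21 places later in the alphabet, wrapping around z→a.
Reversing it on ipmnz: i−21=n, p−21=u, m−21=r, n−21=s, z−21=e.

nurse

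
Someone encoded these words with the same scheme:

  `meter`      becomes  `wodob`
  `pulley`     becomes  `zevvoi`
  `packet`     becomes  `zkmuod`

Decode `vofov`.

level

Compare letters: m→w is +10, e→o is +10, t→d is +10 — a constant shift. This is a Caesar cipher with shift 10.
Undoing it on vofov: v−10=l, o−10=e, f−10=v, o−10=e, v−10=l.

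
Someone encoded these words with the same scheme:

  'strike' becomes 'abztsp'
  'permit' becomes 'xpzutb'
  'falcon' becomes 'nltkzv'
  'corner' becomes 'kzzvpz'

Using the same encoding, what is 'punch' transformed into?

The shift depends on letter class: consonant s→a is +8, but vowel i→t is +11. The rule splits by letter class: vowels +11, consonants +8.
On punch: p(cons)+8=x, u(vowel)+11=f, n(cons)+8=v, c(cons)+8=k, h(cons)+8=p.

xfvkp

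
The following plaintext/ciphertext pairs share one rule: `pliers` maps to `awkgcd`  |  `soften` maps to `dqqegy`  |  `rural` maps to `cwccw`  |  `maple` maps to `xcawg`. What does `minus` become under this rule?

xkywd

The shift depends on letter class: consonant p→a is +11, but vowel i→k is +2. The rule splits by letter class: vowels +2, consonants +11.
Applying it to minus: m(cons)+11=x, i(vowel)+2=k, n(cons)+11=y, u(vowel)+2=w, s(cons)+11=d.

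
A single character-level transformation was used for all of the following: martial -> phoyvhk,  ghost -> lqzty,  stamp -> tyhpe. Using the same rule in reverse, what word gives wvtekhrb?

This is an affine cipher: with a=0,…,z=25, each position x becomes (5x+7) mod 26.
Decoding wvtekhrb: w(22)→21·(22−7)≡3=d; v(21)→21·(21−7)≡8=i; t(19)→21·(19−7)≡18=s; e(4)→21·(4−7)≡15=p; k(10)→21·(10−7)≡11=l; h(7)→21·(7−7)≡0=a; r(17)→21·(17−7)≡2=c; b(1)→21·(1−7)≡4=e (all mod 26).

displace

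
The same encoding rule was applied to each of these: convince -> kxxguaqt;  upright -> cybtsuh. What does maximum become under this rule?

ujhtyha

In convince: c→k is +8, o→x is +9, n→x is +10, v→g is +11 — the shift increases by 1 each position. The shift increases by 1 at each position, starting from +8: 8, 9, 10, ….
On maximum: m+8=u, a+9=j, x+10=h, i+11=t, m+12=y, u+13=h, m+14=a.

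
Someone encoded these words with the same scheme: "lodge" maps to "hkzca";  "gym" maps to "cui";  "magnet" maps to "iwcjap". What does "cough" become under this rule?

ykqcd

Compare letters: l→h is +22, o→k is +22, d→z is +22 — a constant shift. This is a Caesar cipher with shift 22.
Applying it to cough: c+22=y, o+22=k, u+22=q, g+22=c, h+22=d.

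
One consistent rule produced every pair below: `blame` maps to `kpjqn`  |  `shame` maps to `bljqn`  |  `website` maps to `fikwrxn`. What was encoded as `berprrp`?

sailing

Shifts by position in blame: pos 0: b→k (+9), pos 1: l→p (+4), pos 2: a→j (+9), pos 3: m→q (+4) — repeating every 2. A repeating key of period 2 is used — shifts +9, +4 over and over.
Decoding berprrp: b−9=s, e−4=a, r−9=i, p−4=l, r−9=i, r−4=n, p−9=g.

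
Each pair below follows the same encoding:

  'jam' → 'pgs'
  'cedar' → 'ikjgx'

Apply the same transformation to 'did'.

Compare letters: j→p is +6, a→g is +6, m→s is +6 — a constant shift. It's a constant shift of +6 (ROT6).
For did: d+6=j, i+6=o, d+6=j.

joj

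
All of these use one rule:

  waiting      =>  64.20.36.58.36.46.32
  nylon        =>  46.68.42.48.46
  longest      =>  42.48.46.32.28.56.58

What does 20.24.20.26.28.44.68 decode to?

w(#23)→64 and a(#1)→20: differences scale by 2, so n = 2·pos + 18. Each letter becomes 2×(its alphabet position, a=1..z=26) + 18.
Reversing it on 20.24.20.26.28.44.68: 20→(20−18)÷2=1=a, 24→(24−18)÷2=3=c, 20→(20−18)÷2=1=a, 26→(26−18)÷2=4=d, 28→(28−18)÷2=5=e, 44→(44−18)÷2=13=m, 68→(68−18)÷2=25=y.

academy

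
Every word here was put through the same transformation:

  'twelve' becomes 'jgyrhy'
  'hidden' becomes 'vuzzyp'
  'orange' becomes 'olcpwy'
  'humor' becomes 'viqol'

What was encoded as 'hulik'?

t(19)→j(9) and w(22)→g(6) fit y≡25x+2 (mod 26); the inverse of 25 mod 26 is 25. This is an affine cipher: with a=0,…,z=25, each position x becomes (25x+2) mod 26.
Reversing it on hulik: h(7)→25·(7−2)≡21=v; u(20)→25·(20−2)≡8=i; l(11)→25·(11−2)≡17=r; i(8)→25·(8−2)≡20=u; k(10)→25·(10−2)≡18=s (all mod 26).

virus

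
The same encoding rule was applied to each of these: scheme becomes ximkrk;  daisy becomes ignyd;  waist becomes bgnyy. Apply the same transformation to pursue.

uawyzk

Shifts by position in scheme: pos 0: s→x (+5), pos 1: c→i (+6), pos 2: h→m (+5), pos 3: e→k (+6) — repeating every 2. A repeating key of period 2 is used — shifts +5, +6 over and over.
Applying it to pursue: p+5=u, u+6=a, r+5=w, s+6=y, u+5=z, e+6=k.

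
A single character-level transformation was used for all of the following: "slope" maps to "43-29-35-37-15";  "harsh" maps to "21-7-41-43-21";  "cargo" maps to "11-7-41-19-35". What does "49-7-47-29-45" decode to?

vault

s(#19)→43 and l(#12)→29: differences scale by 2, so n = 2·pos + 5. With a=1..z=26, the number is 2·pos + 5.
Undoing it on 49-7-47-29-45: 49→(49−5)÷2=22=v, 7→(7−5)÷2=1=a, 47→(47−5)÷2=21=u, 29→(29−5)÷2=12=l, 45→(45−5)÷2=20=t.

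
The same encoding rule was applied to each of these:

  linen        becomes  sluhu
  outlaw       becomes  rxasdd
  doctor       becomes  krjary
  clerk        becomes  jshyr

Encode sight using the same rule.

zlnoa

The shift depends on letter class: consonant l→s is +7, but vowel i→l is +3. Two shifts are in play — +3 for a/e/i/o/u, +7 for every other letter.
For sight: s(cons)+7=z, i(vowel)+3=l, g(cons)+7=n, h(cons)+7=o, t(cons)+7=a.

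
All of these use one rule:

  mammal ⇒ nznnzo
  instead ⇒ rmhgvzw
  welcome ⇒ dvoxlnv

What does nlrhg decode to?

Letters are reflected about the middle of the alphabet (position → 25−position): Atbash.
Reversing it on nlrhg: n↔m, l↔o, r↔i, h↔s, g↔t.

moist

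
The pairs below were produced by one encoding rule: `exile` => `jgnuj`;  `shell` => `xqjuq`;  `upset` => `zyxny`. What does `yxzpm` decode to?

A repeating key of period 2 is used — shifts +5, +9 over and over.
Reversing it on yxzpm: y−5=t, x−9=o, z−5=u, p−9=g, m−5=h.

tough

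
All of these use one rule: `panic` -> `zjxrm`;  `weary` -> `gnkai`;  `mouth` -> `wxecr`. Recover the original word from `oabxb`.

Shifts by position in panic: pos 0: p→z (+10), pos 1: a→j (+9), pos 2: n→x (+10), pos 3: i→r (+9) — repeating every 2. A repeating key of period 2 is used — shifts +10, +9 over and over.
Reversing it on oabxb: o−10=e, a−9=r, b−10=r, x−9=o, b−10=r.

error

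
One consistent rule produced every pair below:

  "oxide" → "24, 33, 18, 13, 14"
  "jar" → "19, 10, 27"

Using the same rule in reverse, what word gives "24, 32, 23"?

o is letter #15 and maps to 24: an offset of 9. Each letter is replaced by its alphabet position (a=1..z=26) + 9.
Decoding 24, 32, 23: 24→(24−9)÷1=15=o, 32→(32−9)÷1=23=w, 23→(23−9)÷1=14=n.

own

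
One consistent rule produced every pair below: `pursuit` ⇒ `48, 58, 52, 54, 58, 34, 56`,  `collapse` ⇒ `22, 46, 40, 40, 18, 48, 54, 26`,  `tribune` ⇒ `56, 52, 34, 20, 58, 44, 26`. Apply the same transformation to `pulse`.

p(#16)→48 and u(#21)→58: differences scale by 2, so n = 2·pos + 16. The formula is n = 2×(alphabet index, a=1) + 16.
Applying it to pulse: p=16→48, u=21→58, l=12→40, s=19→54, e=5→26.

48, 58, 40, 54, 26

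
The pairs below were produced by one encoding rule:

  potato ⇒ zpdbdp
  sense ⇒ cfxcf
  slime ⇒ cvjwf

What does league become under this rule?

vfbqvf

The shift depends on letter class: consonant p→z is +10, but vowel o→p is +1. Vowels shift forward by 1 and consonants shift forward by 10.
Applying it to league: l(cons)+10=v, e(vowel)+1=f, a(vowel)+1=b, g(cons)+10=q, u(vowel)+1=v, e(vowel)+1=f.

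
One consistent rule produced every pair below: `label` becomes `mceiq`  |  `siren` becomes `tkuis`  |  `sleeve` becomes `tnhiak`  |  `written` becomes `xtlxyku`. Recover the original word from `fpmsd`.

The shift increases by 1 at each position, starting from +1: 1, 2, 3, ….
Decoding fpmsd: f−1=e, p−2=n, m−3=j, s−4=o, d−5=y.

enjoy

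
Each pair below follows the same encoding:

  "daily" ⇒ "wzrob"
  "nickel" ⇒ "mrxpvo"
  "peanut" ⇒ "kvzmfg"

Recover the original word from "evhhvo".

vessel

Each pair mirrors across the alphabet (d↔w, a↔z, i↔r): positions sum to 25. Each letter is replaced by its mirror in the alphabet: a↔z, b↔y, c↔x, and so on (the Atbash cipher).
Undoing it on evhhvo: e↔v, v↔e, h↔s, h↔s, v↔e, o↔l.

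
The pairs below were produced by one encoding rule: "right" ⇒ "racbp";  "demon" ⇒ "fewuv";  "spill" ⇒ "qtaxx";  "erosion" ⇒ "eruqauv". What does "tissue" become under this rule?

r(17)→r(17) and i(8)→a(0) fit y≡25x+8 (mod 26); the inverse of 25 mod 26 is 25. Each letter's alphabet position (a=0..z=25) is mapped through 25·x+8 mod 26 — an affine cipher.
Applying it to tissue: t(19)→25·19+8≡15=p; i(8)→25·8+8≡0=a; s(18)→25·18+8≡16=q; s(18)→25·18+8≡16=q; u(20)→25·20+8≡14=o; e(4)→25·4+8≡4=e (all mod 26).

paqqoe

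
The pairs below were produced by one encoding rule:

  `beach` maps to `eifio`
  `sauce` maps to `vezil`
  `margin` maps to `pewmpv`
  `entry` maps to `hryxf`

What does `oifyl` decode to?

lease

In beach: b→e is +3, e→i is +4, a→f is +5, c→i is +6 — the shift increases by 1 each position. The shift increases by 1 at each position, starting from +3: 3, 4, 5, ….
Decoding oifyl: o−3=l, i−4=e, f−5=a, y−6=s, l−7=e.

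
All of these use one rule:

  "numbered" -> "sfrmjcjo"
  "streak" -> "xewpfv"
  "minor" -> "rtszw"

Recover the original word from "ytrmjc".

Shifts by position in numbered: pos 0: n→s (+5), pos 1: u→f (+11), pos 2: m→r (+5), pos 3: b→m (+11) — repeating every 2. The shifts repeat in a cycle of length 2: positions 0,1,… shift by +5, +11, then the pattern repeats.
Reversing it on ytrmjc: y−5=t, t−11=i, r−5=m, m−11=b, j−5=e, c−11=r.

timber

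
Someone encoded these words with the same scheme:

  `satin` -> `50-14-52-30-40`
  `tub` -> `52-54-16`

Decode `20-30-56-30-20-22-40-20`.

dividend

s(#19)→50 and a(#1)→14: differences scale by 2, so n = 2·pos + 12. With a=1..z=26, the number is 2·pos + 12.
Undoing it on 20-30-56-30-20-22-40-20: 20→(20−12)÷2=4=d, 30→(30−12)÷2=9=i, 56→(56−12)÷2=22=v, 30→(30−12)÷2=9=i, 20→(20−12)÷2=4=d, 22→(22−12)÷2=5=e, 40→(40−12)÷2=14=n, 20→(20−12)÷2=4=d.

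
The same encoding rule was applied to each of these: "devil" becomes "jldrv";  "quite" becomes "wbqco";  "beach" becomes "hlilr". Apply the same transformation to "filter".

lptcoc

In devil: d→j is +6, e→l is +7, v→d is +8, i→r is +9 — the shift increases by 1 each position. Each letter shifts forward by (position + 6), i.e. 6, 7, 8, … — the shift grows by one for each successive letter.
On filter: f+6=l, i+7=p, l+8=t, t+9=c, e+10=o, r+11=c.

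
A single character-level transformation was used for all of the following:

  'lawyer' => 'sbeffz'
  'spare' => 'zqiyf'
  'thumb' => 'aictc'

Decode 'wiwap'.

photo

Shifts by position in lawyer: pos 0: l→s (+7), pos 1: a→b (+1), pos 2: w→e (+8), pos 3: y→f (+7), pos 4: e→f (+1), pos 5: r→z (+8) — repeating every 3. A repeating key of period 3 is used — shifts +7, +1, +8 over and over.
Undoing it on wiwap: w−7=p, i−1=h, w−8=o, a−7=t, p−1=o.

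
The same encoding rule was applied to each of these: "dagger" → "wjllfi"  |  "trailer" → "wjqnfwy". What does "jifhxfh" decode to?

The output letters match the input read backwards, each shifted +5: dagger reversed is reggad. Two steps: reverse the string, then apply a Caesar shift of +5.
Undoing it on jifhxfh: shift back: j−5=e, i−5=d, f−5=a, h−5=c, x−5=s, f−5=a, h−5=c → edacsac; then reverse → cascade.

cascade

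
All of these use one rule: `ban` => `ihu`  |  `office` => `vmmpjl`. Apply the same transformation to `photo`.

Compare letters: b→i is +7, a→h is +7, n→u is +7 — a constant shift. Every letter moves 7 places later in the alphabet, wrapping around z→a.
On photo: p+7=w, h+7=o, o+7=v, t+7=a, o+7=v.

wovav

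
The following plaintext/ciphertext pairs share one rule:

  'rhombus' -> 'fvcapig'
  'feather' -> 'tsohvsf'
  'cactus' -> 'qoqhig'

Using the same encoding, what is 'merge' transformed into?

asfus

Compare letters: r→f is +14, h→v is +14, o→c is +14 — a constant shift. Every letter moves 14 places later in the alphabet, wrapping around z→a.
On merge: m+14=a, e+14=s, r+14=f, g+14=u, e+14=s.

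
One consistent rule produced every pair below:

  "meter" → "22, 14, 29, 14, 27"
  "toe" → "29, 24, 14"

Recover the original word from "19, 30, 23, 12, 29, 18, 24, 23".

The number is (letter's place in the alphabet, a=1) + 9.
Reversing it on 19, 30, 23, 12, 29, 18, 24, 23: 19→(19−9)÷1=10=j, 30→(30−9)÷1=21=u, 23→(23−9)÷1=14=n, 12→(12−9)÷1=3=c, 29→(29−9)÷1=20=t, 18→(18−9)÷1=9=i, 24→(24−9)÷1=15=o, 23→(23−9)÷1=14=n.

junction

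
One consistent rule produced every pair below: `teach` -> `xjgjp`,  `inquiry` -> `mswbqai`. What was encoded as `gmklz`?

In teach: t→x is +4, e→j is +5, a→g is +6, c→j is +7 — the shift increases by 1 each position. Each letter shifts forward by (position + 4), i.e. 4, 5, 6, … — the shift grows by one for each successive letter.
Decoding gmklz: g−4=c, m−5=h, k−6=e, l−7=e, z−8=r.

cheer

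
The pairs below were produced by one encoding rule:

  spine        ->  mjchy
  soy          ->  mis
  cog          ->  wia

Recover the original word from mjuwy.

space

Compare letters: s→m is +20, p→j is +20, i→c is +20 — a constant shift. It's a constant shift of +20 (ROT20).
Decoding mjuwy: m−20=s, j−20=p, u−20=a, w−20=c, y−20=e.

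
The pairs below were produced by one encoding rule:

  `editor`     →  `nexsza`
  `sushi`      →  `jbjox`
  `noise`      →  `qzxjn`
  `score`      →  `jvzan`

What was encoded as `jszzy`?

e(4)→n(13) and d(3)→e(4) fit y≡9x+3 (mod 26); the inverse of 9 mod 26 is 3. Treating letters as 0–25, the rule is x ↦ 9x + 3 (mod 26).
Reversing it on jszzy: j(9)→3·(9−3)≡18=s; s(18)→3·(18−3)≡19=t; z(25)→3·(25−3)≡14=o; z(25)→3·(25−3)≡14=o; y(24)→3·(24−3)≡11=l (all mod 26).

stool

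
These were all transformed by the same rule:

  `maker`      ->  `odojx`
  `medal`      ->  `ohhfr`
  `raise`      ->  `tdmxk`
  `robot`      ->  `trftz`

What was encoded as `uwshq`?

Letter i (0-indexed) is shifted by i+2, so successive shifts are 2, 3, 4, ….
Undoing it on uwshq: u−2=s, w−3=t, s−4=o, h−5=c, q−6=k.

stock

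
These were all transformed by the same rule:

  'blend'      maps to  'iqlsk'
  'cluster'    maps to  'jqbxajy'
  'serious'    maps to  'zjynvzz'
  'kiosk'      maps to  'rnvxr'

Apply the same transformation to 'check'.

A repeating key of period 2 is used — shifts +7, +5 over and over.
For check: c+7=j, h+5=m, e+7=l, c+5=h, k+7=r.

jmlhr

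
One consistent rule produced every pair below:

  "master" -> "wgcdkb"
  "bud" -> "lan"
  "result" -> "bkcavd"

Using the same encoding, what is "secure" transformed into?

The shift depends on letter class: consonant m→w is +10, but vowel a→g is +6. Vowels shift forward by 6 and consonants shift forward by 10.
For secure: s(cons)+10=c, e(vowel)+6=k, c(cons)+10=m, u(vowel)+6=a, r(cons)+10=b, e(vowel)+6=k.

ckmabk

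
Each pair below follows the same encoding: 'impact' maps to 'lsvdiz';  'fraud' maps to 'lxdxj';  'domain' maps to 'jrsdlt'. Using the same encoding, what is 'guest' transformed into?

mxhyz

Vowels shift forward by 3 and consonants shift forward by 6.
For guest: g(cons)+6=m, u(vowel)+3=x, e(vowel)+3=h, s(cons)+6=y, t(cons)+6=z.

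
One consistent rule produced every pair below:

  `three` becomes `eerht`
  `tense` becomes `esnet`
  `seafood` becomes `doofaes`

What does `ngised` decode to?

design

The output letters match the input read backwards: three reversed is eerht. The word is simply reversed.
Decoding ngised: then reverse → design.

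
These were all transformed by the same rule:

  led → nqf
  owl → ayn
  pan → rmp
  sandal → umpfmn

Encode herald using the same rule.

The shift depends on letter class: consonant l→n is +2, but vowel e→q is +12. Vowels shift forward by 12 and consonants shift forward by 2.
Applying it to herald: h(cons)+2=j, e(vowel)+12=q, r(cons)+2=t, a(vowel)+12=m, l(cons)+2=n, d(cons)+2=f.

jqtmnf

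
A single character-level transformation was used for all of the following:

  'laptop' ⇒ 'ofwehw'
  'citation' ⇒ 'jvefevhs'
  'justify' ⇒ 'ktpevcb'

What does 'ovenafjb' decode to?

l(11)→o(14) and a(0)→f(5) fit y≡15x+5 (mod 26); the inverse of 15 mod 26 is 7. This is an affine cipher: with a=0,…,z=25, each position x becomes (15x+5) mod 26.
Undoing it on ovenafjb: o(14)→7·(14−5)≡11=l; v(21)→7·(21−5)≡8=i; e(4)→7·(4−5)≡19=t; n(13)→7·(13−5)≡4=e; a(0)→7·(0−5)≡17=r; f(5)→7·(5−5)≡0=a; j(9)→7·(9−5)≡2=c; b(1)→7·(1−5)≡24=y (all mod 26).

literacy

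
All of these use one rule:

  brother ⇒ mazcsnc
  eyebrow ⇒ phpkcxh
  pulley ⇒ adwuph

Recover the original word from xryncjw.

mineral

Shifts by position in brother: pos 0: b→m (+11), pos 1: r→a (+9), pos 2: o→z (+11), pos 3: t→c (+9) — repeating every 2. It's a Vigenère-style cipher with numeric key [11,9]: position i shifts by key[i mod 2].
Decoding xryncjw: x−11=m, r−9=i, y−11=n, n−9=e, c−11=r, j−9=a, w−11=l.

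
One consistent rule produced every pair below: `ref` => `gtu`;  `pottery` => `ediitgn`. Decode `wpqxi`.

habit

This is a Caesar cipher with shift 15.
Reversing it on wpqxi: w−15=h, p−15=a, q−15=b, x−15=i, i−15=t.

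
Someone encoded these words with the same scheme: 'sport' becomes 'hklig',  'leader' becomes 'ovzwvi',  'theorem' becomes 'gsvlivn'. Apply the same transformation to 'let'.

ovg

This is the alphabet-reversal cipher (Atbash): a becomes z, b becomes y, etc.
Applying it to let: l↔o, e↔v, t↔g.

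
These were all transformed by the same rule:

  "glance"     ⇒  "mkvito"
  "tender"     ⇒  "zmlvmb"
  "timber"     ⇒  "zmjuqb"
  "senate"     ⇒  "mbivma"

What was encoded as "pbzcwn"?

fourth

The output letters match the input read backwards, each shifted +8: glance reversed is ecnalg. The word is reversed, then every letter is shifted forward by 8.
Reversing it on pbzcwn: shift back: p−8=h, b−8=t, z−8=r, c−8=u, w−8=o, n−8=f → htruof; then reverse → fourth.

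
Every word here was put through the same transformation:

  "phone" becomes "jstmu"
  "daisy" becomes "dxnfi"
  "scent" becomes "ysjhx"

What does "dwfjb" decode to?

The output letters match the input read backwards, each shifted +5: phone reversed is enohp. Read the word backwards and shift each letter +5.
Reversing it on dwfjb: shift back: d−5=y, w−5=r, f−5=a, j−5=e, b−5=w → yraew; then reverse → weary.

weary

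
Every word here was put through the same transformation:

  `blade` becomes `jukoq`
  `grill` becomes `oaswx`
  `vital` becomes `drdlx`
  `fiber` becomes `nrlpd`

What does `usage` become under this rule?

In blade: b→j is +8, l→u is +9, a→k is +10, d→o is +11 — the shift increases by 1 each position. Each letter shifts forward by (position + 8), i.e. 8, 9, 10, … — the shift grows by one for each successive letter.
For usage: u+8=c, s+9=b, a+10=k, g+11=r, e+12=q.

cbkrq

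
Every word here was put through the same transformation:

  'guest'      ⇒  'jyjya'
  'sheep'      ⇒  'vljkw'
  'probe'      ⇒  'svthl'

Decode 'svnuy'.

prior

Each letter shifts forward by (position + 3), i.e. 3, 4, 5, … — the shift grows by one for each successive letter.
Decoding svnuy: s−3=p, v−4=r, n−5=i, u−6=o, y−7=r.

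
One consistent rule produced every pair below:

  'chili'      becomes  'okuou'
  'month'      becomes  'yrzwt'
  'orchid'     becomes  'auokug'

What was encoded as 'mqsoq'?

Shifts by position in chili: pos 0: c→o (+12), pos 1: h→k (+3), pos 2: i→u (+12), pos 3: l→o (+3) — repeating every 2. A repeating key of period 2 is used — shifts +12, +3 over and over.
Decoding mqsoq: m−12=a, q−3=n, s−12=g, o−3=l, q−12=e.

angle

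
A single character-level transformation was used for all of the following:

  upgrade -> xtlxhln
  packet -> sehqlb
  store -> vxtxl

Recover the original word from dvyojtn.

article

The shift increases by 1 at each position, starting from +3: 3, 4, 5, ….
Undoing it on dvyojtn: d−3=a, v−4=r, y−5=t, o−6=i, j−7=c, t−8=l, n−9=e.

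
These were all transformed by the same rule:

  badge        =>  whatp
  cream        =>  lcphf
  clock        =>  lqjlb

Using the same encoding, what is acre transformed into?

hlcp

b(1)→w(22) and a(0)→h(7) fit y≡15x+7 (mod 26); the inverse of 15 mod 26 is 7. Each letter's alphabet position (a=0..z=25) is mapped through 15·x+7 mod 26 — an affine cipher.
Applying it to acre: a(0)→15·0+7≡7=h; c(2)→15·2+7≡11=l; r(17)→15·17+7≡2=c; e(4)→15·4+7≡15=p (all mod 26).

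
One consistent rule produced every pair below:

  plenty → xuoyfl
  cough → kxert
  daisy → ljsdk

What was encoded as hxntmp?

zodiac

In plenty: p→x is +8, l→u is +9, e→o is +10, n→y is +11 — the shift increases by 1 each position. Each letter shifts forward by (position + 8), i.e. 8, 9, 10, … — the shift grows by one for each successive letter.
Reversing it on hxntmp: h−8=z, x−9=o, n−10=d, t−11=i, m−12=a, p−13=c.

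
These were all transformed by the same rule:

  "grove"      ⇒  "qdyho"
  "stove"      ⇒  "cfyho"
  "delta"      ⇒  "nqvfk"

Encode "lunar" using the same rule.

vgxmb

Shifts by position in grove: pos 0: g→q (+10), pos 1: r→d (+12), pos 2: o→y (+10), pos 3: v→h (+12) — repeating every 2. It's a Vigenère-style cipher with numeric key [10,12]: position i shifts by key[i mod 2].
On lunar: l+10=v, u+12=g, n+10=x, a+12=m, r+10=b.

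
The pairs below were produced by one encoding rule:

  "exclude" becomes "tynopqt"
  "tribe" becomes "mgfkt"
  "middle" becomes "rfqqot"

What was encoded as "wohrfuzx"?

flamingo

e(4)→t(19) and x(23)→y(24) fit y≡3x+7 (mod 26); the inverse of 3 mod 26 is 9. This is an affine cipher: with a=0,…,z=25, each position x becomes (3x+7) mod 26.
Reversing it on wohrfuzx: w(22)→9·(22−7)≡5=f; o(14)→9·(14−7)≡11=l; h(7)→9·(7−7)≡0=a; r(17)→9·(17−7)≡12=m; f(5)→9·(5−7)≡8=i; u(20)→9·(20−7)≡13=n; z(25)→9·(25−7)≡6=g; x(23)→9·(23−7)≡14=o (all mod 26).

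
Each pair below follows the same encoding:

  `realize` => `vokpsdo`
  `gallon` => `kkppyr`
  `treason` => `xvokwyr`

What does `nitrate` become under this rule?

rsxvkxo

Two shifts are in play — +10 for a/e/i/o/u, +4 for every other letter.
Applying it to nitrate: n(cons)+4=r, i(vowel)+10=s, t(cons)+4=x, r(cons)+4=v, a(vowel)+10=k, t(cons)+4=x, e(vowel)+10=o.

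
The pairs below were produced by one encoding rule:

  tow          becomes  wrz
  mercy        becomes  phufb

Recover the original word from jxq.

Compare letters: t→w is +3, o→r is +3, w→z is +3 — a constant shift. Each letter is shifted forward by 3 in the alphabet (a Caesar shift of +3).
Undoing it on jxq: j−3=g, x−3=u, q−3=n.

gun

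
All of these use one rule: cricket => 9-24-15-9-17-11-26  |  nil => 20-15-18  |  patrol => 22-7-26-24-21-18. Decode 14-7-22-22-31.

happy

c is letter #3 and maps to 9: an offset of 6. The number is (letter's place in the alphabet, a=1) + 6.
Reversing it on 14-7-22-22-31: 14→(14−6)÷1=8=h, 7→(7−6)÷1=1=a, 22→(22−6)÷1=16=p, 22→(22−6)÷1=16=p, 31→(31−6)÷1=25=y.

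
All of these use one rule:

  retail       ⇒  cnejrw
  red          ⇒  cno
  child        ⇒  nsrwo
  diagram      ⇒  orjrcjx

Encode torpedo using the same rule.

excanox

The shift depends on letter class: consonant r→c is +11, but vowel e→n is +9. Vowels shift forward by 9 and consonants shift forward by 11.
On torpedo: t(cons)+11=e, o(vowel)+9=x, r(cons)+11=c, p(cons)+11=a, e(vowel)+9=n, d(cons)+11=o, o(vowel)+9=x.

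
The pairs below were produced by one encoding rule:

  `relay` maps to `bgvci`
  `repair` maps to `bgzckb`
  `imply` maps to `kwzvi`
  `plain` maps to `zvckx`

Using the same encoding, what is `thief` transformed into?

drkgp

The shift depends on letter class: consonant r→b is +10, but vowel e→g is +2. The rule splits by letter class: vowels +2, consonants +10.
For thief: t(cons)+10=d, h(cons)+10=r, i(vowel)+2=k, e(vowel)+2=g, f(cons)+10=p.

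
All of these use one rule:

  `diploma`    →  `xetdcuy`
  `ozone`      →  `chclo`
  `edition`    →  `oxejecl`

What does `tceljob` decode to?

pointer

Treating letters as 0–25, the rule is x ↦ 17x + 24 (mod 26).
Reversing it on tceljob: t(19)→23·(19−24)≡15=p; c(2)→23·(2−24)≡14=o; e(4)→23·(4−24)≡8=i; l(11)→23·(11−24)≡13=n; j(9)→23·(9−24)≡19=t; o(14)→23·(14−24)≡4=e; b(1)→23·(1−24)≡17=r (all mod 26).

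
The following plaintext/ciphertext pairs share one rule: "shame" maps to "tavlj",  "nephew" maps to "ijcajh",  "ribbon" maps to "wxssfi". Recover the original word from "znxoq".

This is an affine cipher: with a=0,…,z=25, each position x becomes (23x+21) mod 26.
Undoing it on znxoq: z(25)→17·(25−21)≡16=q; n(13)→17·(13−21)≡20=u; x(23)→17·(23−21)≡8=i; o(14)→17·(14−21)≡11=l; q(16)→17·(16−21)≡19=t (all mod 26).

quilt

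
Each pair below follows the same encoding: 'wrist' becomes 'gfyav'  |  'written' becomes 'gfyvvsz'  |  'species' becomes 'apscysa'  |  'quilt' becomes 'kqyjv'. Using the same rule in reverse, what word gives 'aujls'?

solve

w(22)→g(6) and r(17)→f(5) fit y≡21x+12 (mod 26); the inverse of 21 mod 26 is 5. Treating letters as 0–25, the rule is x ↦ 21x + 12 (mod 26).
Reversing it on aujls: a(0)→5·(0−12)≡18=s; u(20)→5·(20−12)≡14=o; j(9)→5·(9−12)≡11=l; l(11)→5·(11−12)≡21=v; s(18)→5·(18−12)≡4=e (all mod 26).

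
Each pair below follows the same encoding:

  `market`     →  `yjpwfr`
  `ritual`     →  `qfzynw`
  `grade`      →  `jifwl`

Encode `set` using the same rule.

The output letters match the input read backwards, each shifted +5: market reversed is tekram. The word is reversed, then every letter is shifted forward by 5.
For set: reverse → tes; then shift: t+5=y, e+5=j, s+5=x.

yjx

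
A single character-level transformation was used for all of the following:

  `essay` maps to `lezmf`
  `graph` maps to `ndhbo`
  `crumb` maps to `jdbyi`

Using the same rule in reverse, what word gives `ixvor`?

block

Shifts by position in essay: pos 0: e→l (+7), pos 1: s→e (+12), pos 2: s→z (+7), pos 3: a→m (+12) — repeating every 2. A repeating key of period 2 is used — shifts +7, +12 over and over.
Undoing it on ixvor: i−7=b, x−12=l, v−7=o, o−12=c, r−7=k.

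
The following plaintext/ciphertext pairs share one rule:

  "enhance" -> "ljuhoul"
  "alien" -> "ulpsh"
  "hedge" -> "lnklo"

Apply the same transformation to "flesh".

The output letters match the input read backwards, each shifted +7: enhance reversed is ecnahne. The word is reversed, then every letter is shifted forward by 7.
Applying it to flesh: reverse → hself; then shift: h+7=o, s+7=z, e+7=l, l+7=s, f+7=m.

ozlsm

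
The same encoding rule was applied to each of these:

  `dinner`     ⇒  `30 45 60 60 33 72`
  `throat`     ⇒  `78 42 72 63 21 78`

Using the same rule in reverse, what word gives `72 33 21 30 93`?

d(#4)→30 and i(#9)→45: differences scale by 3, so n = 3·pos + 18. Each letter becomes 3×(its alphabet position, a=1..z=26) + 18.
Decoding 72 33 21 30 93: 72→(72−18)÷3=18=r, 33→(33−18)÷3=5=e, 21→(21−18)÷3=1=a, 30→(30−18)÷3=4=d, 93→(93−18)÷3=25=y.

ready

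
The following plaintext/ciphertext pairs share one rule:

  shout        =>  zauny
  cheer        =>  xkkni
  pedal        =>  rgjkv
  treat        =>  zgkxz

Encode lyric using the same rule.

ioxer

The output letters match the input read backwards, each shifted +6: shout reversed is tuohs. The word is reversed, then every letter is shifted forward by 6.
On lyric: reverse → ciryl; then shift: c+6=i, i+6=o, r+6=x, y+6=e, l+6=r.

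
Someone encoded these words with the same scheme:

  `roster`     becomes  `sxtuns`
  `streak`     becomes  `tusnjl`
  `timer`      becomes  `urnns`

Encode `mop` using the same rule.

nxq

The shift depends on letter class: consonant r→s is +1, but vowel o→x is +9. Vowels shift forward by 9 and consonants shift forward by 1.
Applying it to mop: m(cons)+1=n, o(vowel)+9=x, p(cons)+1=q.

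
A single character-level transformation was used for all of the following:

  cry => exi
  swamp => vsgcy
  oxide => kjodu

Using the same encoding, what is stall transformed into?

rrgzy

Two steps: reverse the string, then apply a Caesar shift of +6.
Applying it to stall: reverse → llats; then shift: l+6=r, l+6=r, a+6=g, t+6=z, s+6=y.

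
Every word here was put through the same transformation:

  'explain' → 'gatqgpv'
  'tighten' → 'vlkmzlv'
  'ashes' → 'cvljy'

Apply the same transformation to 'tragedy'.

Each letter shifts forward by (position + 2), i.e. 2, 3, 4, … — the shift grows by one for each successive letter.
On tragedy: t+2=v, r+3=u, a+4=e, g+5=l, e+6=k, d+7=k, y+8=g.

vuelkkg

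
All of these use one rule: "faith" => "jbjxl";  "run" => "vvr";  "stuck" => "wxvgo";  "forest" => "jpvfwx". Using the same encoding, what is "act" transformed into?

bgx

Two shifts are in play — +1 for a/e/i/o/u, +4 for every other letter.
For act: a(vowel)+1=b, c(cons)+4=g, t(cons)+4=x.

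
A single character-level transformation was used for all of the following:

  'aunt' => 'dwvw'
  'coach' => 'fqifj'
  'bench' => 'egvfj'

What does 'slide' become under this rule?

vnqgg

Shifts by position in aunt: pos 0: a→d (+3), pos 1: u→w (+2), pos 2: n→v (+8), pos 3: t→w (+3) — repeating every 3. A repeating key of period 3 is used — shifts +3, +2, +8 over and over.
For slide: s+3=v, l+2=n, i+8=q, d+3=g, e+2=g.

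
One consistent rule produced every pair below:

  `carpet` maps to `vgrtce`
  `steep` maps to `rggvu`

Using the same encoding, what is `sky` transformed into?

amu

The output letters match the input read backwards, each shifted +2: carpet reversed is teprac. The word is reversed, then every letter is shifted forward by 2.
Applying it to sky: reverse → yks; then shift: y+2=a, k+2=m, s+2=u.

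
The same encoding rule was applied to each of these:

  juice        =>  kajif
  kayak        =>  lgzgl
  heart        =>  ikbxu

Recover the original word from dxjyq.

crisp

A repeating key of period 2 is used — shifts +1, +6 over and over.
Undoing it on dxjyq: d−1=c, x−6=r, j−1=i, y−6=s, q−1=p.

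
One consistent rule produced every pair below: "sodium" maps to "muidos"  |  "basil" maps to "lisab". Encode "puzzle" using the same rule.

The output letters match the input read backwards: sodium reversed is muidos. The word is simply reversed.
On puzzle: reverse → elzzup.

elzzup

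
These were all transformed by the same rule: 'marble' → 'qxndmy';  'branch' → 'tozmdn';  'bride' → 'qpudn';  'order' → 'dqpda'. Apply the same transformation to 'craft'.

The output letters match the input read backwards, each shifted +12: marble reversed is elbram. Read the word backwards and shift each letter +12.
On craft: reverse → tfarc; then shift: t+12=f, f+12=r, a+12=m, r+12=d, c+12=o.

frmdo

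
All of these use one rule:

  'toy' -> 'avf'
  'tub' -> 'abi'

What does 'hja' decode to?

Every letter moves 7 places later in the alphabet, wrapping around z→a.
Reversing it on hja: h−7=a, j−7=c, a−7=t.

act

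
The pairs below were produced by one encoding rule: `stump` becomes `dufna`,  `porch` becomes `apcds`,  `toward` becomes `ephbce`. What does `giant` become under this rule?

Shifts by position in stump: pos 0: s→d (+11), pos 1: t→u (+1), pos 2: u→f (+11), pos 3: m→n (+1) — repeating every 2. The shifts repeat in a cycle of length 2: positions 0,1,… shift by +11, +1, then the pattern repeats.
On giant: g+11=r, i+1=j, a+11=l, n+1=o, t+11=e.

rjloe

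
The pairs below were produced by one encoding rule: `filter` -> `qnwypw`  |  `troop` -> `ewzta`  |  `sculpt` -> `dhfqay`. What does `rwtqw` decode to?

Shifts by position in filter: pos 0: f→q (+11), pos 1: i→n (+5), pos 2: l→w (+11), pos 3: t→y (+5) — repeating every 2. The shifts repeat in a cycle of length 2: positions 0,1,… shift by +11, +5, then the pattern repeats.
Undoing it on rwtqw: r−11=g, w−5=r, t−11=i, q−5=l, w−11=l.

grill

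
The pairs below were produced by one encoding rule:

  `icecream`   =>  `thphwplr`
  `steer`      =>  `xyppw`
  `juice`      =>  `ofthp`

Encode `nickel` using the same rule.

Vowels shift forward by 11 and consonants shift forward by 5.
For nickel: n(cons)+5=s, i(vowel)+11=t, c(cons)+5=h, k(cons)+5=p, e(vowel)+11=p, l(cons)+5=q.

sthppq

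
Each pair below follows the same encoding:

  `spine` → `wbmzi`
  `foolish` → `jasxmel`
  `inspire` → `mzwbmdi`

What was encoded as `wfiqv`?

Shifts by position in spine: pos 0: s→w (+4), pos 1: p→b (+12), pos 2: i→m (+4), pos 3: n→z (+12) — repeating every 2. It's a Vigenère-style cipher with numeric key [4,12]: position i shifts by key[i mod 2].
Decoding wfiqv: w−4=s, f−12=t, i−4=e, q−12=e, v−4=r.

steer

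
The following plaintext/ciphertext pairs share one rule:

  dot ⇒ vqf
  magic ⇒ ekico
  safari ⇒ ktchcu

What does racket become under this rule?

The word is reversed, then every letter is shifted forward by 2.
On racket: reverse → tekcar; then shift: t+2=v, e+2=g, k+2=m, c+2=e, a+2=c, r+2=t.

vgmect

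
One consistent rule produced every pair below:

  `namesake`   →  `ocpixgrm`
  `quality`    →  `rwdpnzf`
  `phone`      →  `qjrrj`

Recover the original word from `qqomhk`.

police

The shift increases by 1 at each position, starting from +1: 1, 2, 3, ….
Decoding qqomhk: q−1=p, q−2=o, o−3=l, m−4=i, h−5=c, k−6=e.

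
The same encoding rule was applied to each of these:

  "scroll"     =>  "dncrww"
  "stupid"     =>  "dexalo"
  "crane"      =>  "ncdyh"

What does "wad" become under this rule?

hdo

The shift depends on letter class: consonant s→d is +11, but vowel o→r is +3. Two shifts are in play — +3 for a/e/i/o/u, +11 for every other letter.
Applying it to wad: w(cons)+11=h, a(vowel)+3=d, d(cons)+11=o.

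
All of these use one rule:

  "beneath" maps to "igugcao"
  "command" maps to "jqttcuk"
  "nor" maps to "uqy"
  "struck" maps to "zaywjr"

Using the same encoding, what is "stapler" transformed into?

zacwsgy

The shift depends on letter class: consonant b→i is +7, but vowel e→g is +2. Two shifts are in play — +2 for a/e/i/o/u, +7 for every other letter.
For stapler: s(cons)+7=z, t(cons)+7=a, a(vowel)+2=c, p(cons)+7=w, l(cons)+7=s, e(vowel)+2=g, r(cons)+7=y.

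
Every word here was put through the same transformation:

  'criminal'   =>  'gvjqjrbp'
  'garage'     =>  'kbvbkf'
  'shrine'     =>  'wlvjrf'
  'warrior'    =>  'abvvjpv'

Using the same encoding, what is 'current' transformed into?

The shift depends on letter class: consonant c→g is +4, but vowel i→j is +1. Vowels shift forward by 1 and consonants shift forward by 4.
On current: c(cons)+4=g, u(vowel)+1=v, r(cons)+4=v, r(cons)+4=v, e(vowel)+1=f, n(cons)+4=r, t(cons)+4=x.

gvvvfrx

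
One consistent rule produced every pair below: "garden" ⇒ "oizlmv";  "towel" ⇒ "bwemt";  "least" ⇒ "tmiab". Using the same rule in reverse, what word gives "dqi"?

Compare letters: g→o is +8, a→i is +8, r→z is +8 — a constant shift. It's a constant shift of +8 (ROT8).
Decoding dqi: d−8=v, q−8=i, i−8=a.

via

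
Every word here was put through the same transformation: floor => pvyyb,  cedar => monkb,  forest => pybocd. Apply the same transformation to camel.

mkwov

Compare letters: f→p is +10, l→v is +10, o→y is +10 — a constant shift. Each letter is shifted forward by 10 in the alphabet (a Caesar shift of +10).
On camel: c+10=m, a+10=k, m+10=w, e+10=o, l+10=v.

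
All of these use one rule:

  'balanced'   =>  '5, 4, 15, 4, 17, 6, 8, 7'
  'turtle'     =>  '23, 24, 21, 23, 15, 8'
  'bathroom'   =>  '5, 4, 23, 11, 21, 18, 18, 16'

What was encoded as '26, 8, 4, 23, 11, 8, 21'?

weather

b is letter #2 and maps to 5: an offset of 3. Letters become their 1-based position plus 3 (so a→4, b→5, …).
Reversing it on 26, 8, 4, 23, 11, 8, 21: 26→(26−3)÷1=23=w, 8→(8−3)÷1=5=e, 4→(4−3)÷1=1=a, 23→(23−3)÷1=20=t, 11→(11−3)÷1=8=h, 8→(8−3)÷1=5=e, 21→(21−3)÷1=18=r.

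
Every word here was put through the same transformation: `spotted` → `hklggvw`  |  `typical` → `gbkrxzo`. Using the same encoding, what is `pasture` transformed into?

kzhgfiv

This is the alphabet-reversal cipher (Atbash): a becomes z, b becomes y, etc.
On pasture: p↔k, a↔z, s↔h, t↔g, u↔f, r↔i, e↔v.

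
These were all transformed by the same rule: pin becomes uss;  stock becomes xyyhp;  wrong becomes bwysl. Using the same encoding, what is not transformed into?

The shift depends on letter class: consonant p→u is +5, but vowel i→s is +10. Vowels shift forward by 10 and consonants shift forward by 5.
Applying it to not: n(cons)+5=s, o(vowel)+10=y, t(cons)+5=y.

syy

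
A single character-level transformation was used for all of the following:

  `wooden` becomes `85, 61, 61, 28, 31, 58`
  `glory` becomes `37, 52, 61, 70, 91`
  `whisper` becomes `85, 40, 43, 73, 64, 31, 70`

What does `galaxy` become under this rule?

37, 19, 52, 19, 88, 91

Each letter becomes 3×(its alphabet position, a=1..z=26) + 16.
On galaxy: g=7→37, a=1→19, l=12→52, a=1→19, x=24→88, y=25→91.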